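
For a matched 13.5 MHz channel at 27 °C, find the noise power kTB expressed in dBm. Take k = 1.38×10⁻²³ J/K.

T = 27 °C + 273.15 = 300.15 K
P_n = kTB = 1.38×10⁻²³ × 300.15 × 1.35×10⁷ = 5.59×10⁻¹⁴ W
In dBm: 10 log₁₀(5.59×10⁻¹⁴ / 10⁻³) = −102.5 dBm

−102.5 dBm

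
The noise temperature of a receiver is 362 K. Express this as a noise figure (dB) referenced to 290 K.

3.52 dB

F = 1 + T_e/T₀ = 1 + 362/290 = 2.24828
NF = 10 log₁₀(2.24828) = 3.52 dB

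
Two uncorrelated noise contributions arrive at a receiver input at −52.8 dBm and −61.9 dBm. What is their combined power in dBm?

−52.3 dBm

Convert to linear, add, convert back:
P₁ = 5.25×10⁻⁹ W, P₂ = 6.46×10⁻¹⁰ W
P_tot = 5.89×10⁻⁹ W → 10 log₁₀(P_tot / 10⁻³) = −52.3 dBm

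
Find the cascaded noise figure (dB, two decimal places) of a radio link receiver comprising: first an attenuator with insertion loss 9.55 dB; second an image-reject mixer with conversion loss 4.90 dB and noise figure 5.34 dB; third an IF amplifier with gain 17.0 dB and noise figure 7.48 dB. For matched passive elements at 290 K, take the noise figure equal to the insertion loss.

22.01 dB

Convert to linear (a loss of L dB is a gain of −L dB): F_i = 10^(NF_i/10), G_i = 10^(G_i,dB/10)
  Stage 1: F_1 = 10^(9.55/10) = 9.016, G_1 = 10^(−9.55/10) = 0.1109
  Stage 2: F_2 = 10^(5.34/10) = 3.420, G_2 = 10^(−4.90/10) = 0.3236
  Stage 3: F_3 = 10^(7.48/10) = 5.598, G_3 = 10^(17.0/10) = 50.12
Friis cascade:
  F = 9.016 + (3.420 − 1)/0.1109 + (5.598 − 1)/0.03589 = 158.9
NF = 10 log₁₀(158.9) = 22.01 dB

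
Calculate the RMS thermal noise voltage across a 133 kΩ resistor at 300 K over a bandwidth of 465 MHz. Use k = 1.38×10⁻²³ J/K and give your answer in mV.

1.01 mV

V_n = √(4kTRB)
4kTRB = 4 × 1.38×10⁻²³ × 300 × 1.33×10⁵ × 4.65×10⁸ = 1.02×10⁻⁶ V²
V_n = √(1.02×10⁻⁶) = 1.01×10⁻³ V = 1.01 mV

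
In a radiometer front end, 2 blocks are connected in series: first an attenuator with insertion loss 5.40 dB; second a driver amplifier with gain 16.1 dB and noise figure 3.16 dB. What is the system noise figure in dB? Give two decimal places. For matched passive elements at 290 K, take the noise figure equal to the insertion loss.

Convert to linear (a loss of L dB is a gain of −L dB): F_i = 10^(NF_i/10), G_i = 10^(G_i,dB/10)
  Stage 1: F_1 = 10^(5.40/10) = 3.467, G_1 = 10^(−5.40/10) = 0.2884
  Stage 2: F_2 = 10^(3.16/10) = 2.070, G_2 = 10^(16.1/10) = 40.74
Friis cascade:
  F = 3.467 + (2.070 − 1)/0.2884 = 7.178
NF = 10 log₁₀(7.178) = 8.56 dB

8.56 dB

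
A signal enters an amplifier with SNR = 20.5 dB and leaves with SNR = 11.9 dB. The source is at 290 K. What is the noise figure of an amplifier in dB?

NF (dB) = SNR_in(dB) − SNR_out(dB) when the source is at T₀
NF = 20.5 − 11.9 = 8.6 dB

8.6 dB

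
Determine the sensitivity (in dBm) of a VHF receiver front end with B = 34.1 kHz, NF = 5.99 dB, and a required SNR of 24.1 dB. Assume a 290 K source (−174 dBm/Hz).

−98.6 dBm

Sensitivity = −174 + 10 log₁₀(B) + NF + SNR_min
= −174 + 45.33 + 5.99 + 24.1
= −98.58 dBm → −98.6 dBm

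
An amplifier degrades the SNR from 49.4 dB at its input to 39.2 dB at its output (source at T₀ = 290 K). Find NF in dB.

NF (dB) = SNR_in(dB) − SNR_out(dB) when the source is at T₀
NF = 49.4 − 39.2 = 10.2 dB

10.2 dB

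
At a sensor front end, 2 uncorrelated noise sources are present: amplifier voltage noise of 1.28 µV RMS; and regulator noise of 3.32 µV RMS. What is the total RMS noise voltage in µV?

Uncorrelated sources add in power (mean-square): V_tot = √(ΣV_i²)
V_tot = √[(1.28×10⁻⁶)² + (3.32×10⁻⁶)²] = 3.56×10⁻⁶ V = 3.56 µV

3.56 µV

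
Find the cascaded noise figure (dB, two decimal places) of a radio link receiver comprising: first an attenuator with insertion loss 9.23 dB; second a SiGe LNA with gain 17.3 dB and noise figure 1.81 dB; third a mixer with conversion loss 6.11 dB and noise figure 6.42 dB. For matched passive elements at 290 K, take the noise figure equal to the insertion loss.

11.22 dB

Convert to linear (a loss of L dB is a gain of −L dB): F_i = 10^(NF_i/10), G_i = 10^(G_i,dB/10)
  Stage 1: F_1 = 10^(9.23/10) = 8.375, G_1 = 10^(−9.23/10) = 0.1194
  Stage 2: F_2 = 10^(1.81/10) = 1.517, G_2 = 10^(17.3/10) = 53.70
  Stage 3: F_3 = 10^(6.42/10) = 4.385, G_3 = 10^(−6.11/10) = 0.2449
Friis cascade:
  F = 8.375 + (1.517 − 1)/0.1194 + (4.385 − 1)/6.412 = 13.23
NF = 10 log₁₀(13.23) = 11.22 dB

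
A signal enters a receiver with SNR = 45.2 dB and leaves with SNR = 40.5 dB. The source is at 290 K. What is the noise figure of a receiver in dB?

NF (dB) = SNR_in(dB) − SNR_out(dB) when the source is at T₀
NF = 45.2 − 40.5 = 4.7 dB

4.7 dB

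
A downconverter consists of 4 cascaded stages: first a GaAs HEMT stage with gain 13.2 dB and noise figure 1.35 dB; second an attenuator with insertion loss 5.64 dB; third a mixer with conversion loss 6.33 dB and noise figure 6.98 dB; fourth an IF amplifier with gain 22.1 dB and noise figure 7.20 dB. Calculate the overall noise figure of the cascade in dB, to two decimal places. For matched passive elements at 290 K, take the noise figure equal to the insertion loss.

Convert to linear (a loss of L dB is a gain of −L dB): F_i = 10^(NF_i/10), G_i = 10^(G_i,dB/10)
  Stage 1: F_1 = 10^(1.35/10) = 1.365, G_1 = 10^(13.2/10) = 20.89
  Stage 2: F_2 = 10^(5.64/10) = 3.664, G_2 = 10^(−5.64/10) = 0.2729
  Stage 3: F_3 = 10^(6.98/10) = 4.989, G_3 = 10^(−6.33/10) = 0.2328
  Stage 4: F_4 = 10^(7.20/10) = 5.248, G_4 = 10^(22.1/10) = 162.2
Friis cascade:
  F = 1.365 + (3.664 − 1)/20.89 + (4.989 − 1)/5.702 + (5.248 − 1)/1.327 = 5.392
NF = 10 log₁₀(5.392) = 7.32 dB

7.32 dB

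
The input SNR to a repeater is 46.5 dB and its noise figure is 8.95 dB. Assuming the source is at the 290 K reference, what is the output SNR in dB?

By definition F = SNR_in/SNR_out, so in dB: SNR_out = SNR_in − NF
SNR_out = 46.5 − 8.95 = 37.55 dB

37.55 dB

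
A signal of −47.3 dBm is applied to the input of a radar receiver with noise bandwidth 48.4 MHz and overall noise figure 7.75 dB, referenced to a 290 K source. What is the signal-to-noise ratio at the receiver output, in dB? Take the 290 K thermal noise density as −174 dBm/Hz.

Noise floor: N = −174 + 10 log₁₀(B) + NF
10 log₁₀(4.84×10⁷) = 76.85 dB
N = −174 + 76.85 + 7.75 = −89.40 dBm
SNR = P_sig − N = −47.3 − (−89.40) = 42.10 dB → 42.1 dB

42.1 dB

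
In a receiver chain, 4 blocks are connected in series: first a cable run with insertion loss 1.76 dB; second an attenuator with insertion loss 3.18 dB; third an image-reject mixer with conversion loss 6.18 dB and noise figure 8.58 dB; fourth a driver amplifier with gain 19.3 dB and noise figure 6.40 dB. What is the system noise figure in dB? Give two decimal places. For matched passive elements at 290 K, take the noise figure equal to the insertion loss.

18.20 dB

Convert to linear (a loss of L dB is a gain of −L dB): F_i = 10^(NF_i/10), G_i = 10^(G_i,dB/10)
  Stage 1: F_1 = 10^(1.76/10) = 1.500, G_1 = 10^(−1.76/10) = 0.6668
  Stage 2: F_2 = 10^(3.18/10) = 2.080, G_2 = 10^(−3.18/10) = 0.4808
  Stage 3: F_3 = 10^(8.58/10) = 7.211, G_3 = 10^(−6.18/10) = 0.2410
  Stage 4: F_4 = 10^(6.40/10) = 4.365, G_4 = 10^(19.3/10) = 85.11
Friis cascade:
  F = 1.500 + (2.080 − 1)/0.6668 + (7.211 − 1)/0.3206 + (4.365 − 1)/0.07727 = 66.04
NF = 10 log₁₀(66.04) = 18.20 dB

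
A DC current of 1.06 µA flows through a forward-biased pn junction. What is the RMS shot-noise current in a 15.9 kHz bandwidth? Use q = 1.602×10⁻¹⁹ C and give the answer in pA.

73.5 pA

I_n = √(2qI·B)
2qI·B = 2 × 1.602×10⁻¹⁹ × 1.06×10⁻⁶ × 1.59×10⁴ = 5.40×10⁻²¹ A²
I_n = √(5.40×10⁻²¹) = 7.35×10⁻¹¹ A = 73.5 pA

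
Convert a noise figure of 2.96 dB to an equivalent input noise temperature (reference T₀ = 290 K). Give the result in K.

283 K

F = 10^(2.96/10) = 1.97697
T_e = (F − 1)·T₀ = (1.97697 − 1) × 290 = 283 K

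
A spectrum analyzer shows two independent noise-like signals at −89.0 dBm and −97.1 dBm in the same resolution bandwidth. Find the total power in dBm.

Convert to linear, add, convert back:
P₁ = 1.26×10⁻¹² W, P₂ = 1.95×10⁻¹³ W
P_tot = 1.45×10⁻¹² W → 10 log₁₀(P_tot / 10⁻³) = −88.4 dBm

−88.4 dBm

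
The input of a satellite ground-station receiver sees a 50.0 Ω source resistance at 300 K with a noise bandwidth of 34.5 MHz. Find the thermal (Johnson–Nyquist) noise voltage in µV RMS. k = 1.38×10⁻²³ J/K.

V_n = √(4kTRB)
4kTRB = 4 × 1.38×10⁻²³ × 300 × 5.00×10¹ × 3.45×10⁷ = 2.86×10⁻¹¹ V²
V_n = √(2.86×10⁻¹¹) = 5.34×10⁻⁶ V = 5.34 µV

5.34 µV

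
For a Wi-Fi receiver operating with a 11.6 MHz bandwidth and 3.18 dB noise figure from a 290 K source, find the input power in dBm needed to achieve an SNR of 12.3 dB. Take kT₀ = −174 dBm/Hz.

Sensitivity = −174 + 10 log₁₀(B) + NF + SNR_min
= −174 + 70.64 + 3.18 + 12.3
= −87.88 dBm → −87.9 dBm

−87.9 dBm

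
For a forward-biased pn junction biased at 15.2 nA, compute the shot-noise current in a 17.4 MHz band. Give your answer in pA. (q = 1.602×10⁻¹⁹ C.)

291 pA

I_n = √(2qI·B)
2qI·B = 2 × 1.602×10⁻¹⁹ × 1.52×10⁻⁸ × 1.74×10⁷ = 8.47×10⁻²⁰ A²
I_n = √(8.47×10⁻²⁰) = 2.91×10⁻¹⁰ A = 291 pA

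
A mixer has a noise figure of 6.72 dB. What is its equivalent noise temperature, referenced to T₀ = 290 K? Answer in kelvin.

1073 K

F = 10^(6.72/10) = 4.69894
T_e = (F − 1)·T₀ = (4.69894 − 1) × 290 = 1073 K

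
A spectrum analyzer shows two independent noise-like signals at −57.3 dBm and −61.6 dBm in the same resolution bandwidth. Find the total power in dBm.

−55.9 dBm

Convert to linear, add, convert back:
P₁ = 1.86×10⁻⁹ W, P₂ = 6.92×10⁻¹⁰ W
P_tot = 2.55×10⁻⁹ W → 10 log₁₀(P_tot / 10⁻³) = −55.9 dBm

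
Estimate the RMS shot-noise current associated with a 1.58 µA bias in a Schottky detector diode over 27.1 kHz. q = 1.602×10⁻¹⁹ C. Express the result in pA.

I_n = √(2qI·B)
2qI·B = 2 × 1.602×10⁻¹⁹ × 1.58×10⁻⁶ × 2.71×10⁴ = 1.37×10⁻²⁰ A²
I_n = √(1.37×10⁻²⁰) = 1.17×10⁻¹⁰ A = 117 pA

117 pA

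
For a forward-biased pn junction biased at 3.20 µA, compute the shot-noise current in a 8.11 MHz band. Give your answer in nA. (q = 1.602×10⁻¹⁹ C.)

2.88 nA

I_n = √(2qI·B)
2qI·B = 2 × 1.602×10⁻¹⁹ × 3.20×10⁻⁶ × 8.11×10⁶ = 8.32×10⁻¹⁸ A²
I_n = √(8.32×10⁻¹⁸) = 2.88×10⁻⁹ A = 2.88 nA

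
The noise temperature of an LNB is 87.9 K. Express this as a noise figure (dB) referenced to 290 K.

1.15 dB

F = 1 + T_e/T₀ = 1 + 87.9/290 = 1.3031
NF = 10 log₁₀(1.3031) = 1.15 dB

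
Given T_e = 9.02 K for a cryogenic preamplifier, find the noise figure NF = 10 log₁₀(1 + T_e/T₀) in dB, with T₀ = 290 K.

F = 1 + T_e/T₀ = 1 + 9.02/290 = 1.0311
NF = 10 log₁₀(1.0311) = 0.133 dB

0.133 dB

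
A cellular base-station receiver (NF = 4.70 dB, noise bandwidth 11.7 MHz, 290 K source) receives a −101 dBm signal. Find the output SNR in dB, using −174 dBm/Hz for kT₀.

−2.4 dB

Noise floor: N = −174 + 10 log₁₀(B) + NF
10 log₁₀(1.17×10⁷) = 70.68 dB
N = −174 + 70.68 + 4.70 = −98.62 dBm
SNR = P_sig − N = −101 − (−98.62) = −2.38 dB → −2.4 dB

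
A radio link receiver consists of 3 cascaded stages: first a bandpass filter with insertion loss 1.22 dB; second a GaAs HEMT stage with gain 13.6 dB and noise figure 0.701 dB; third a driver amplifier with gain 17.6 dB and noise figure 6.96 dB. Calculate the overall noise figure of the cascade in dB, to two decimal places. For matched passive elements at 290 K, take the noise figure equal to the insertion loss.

2.52 dB

Convert to linear (a loss of L dB is a gain of −L dB): F_i = 10^(NF_i/10), G_i = 10^(G_i,dB/10)
  Stage 1: F_1 = 10^(1.22/10) = 1.324, G_1 = 10^(−1.22/10) = 0.7551
  Stage 2: F_2 = 10^(0.701/10) = 1.175, G_2 = 10^(13.6/10) = 22.91
  Stage 3: F_3 = 10^(6.96/10) = 4.966, G_3 = 10^(17.6/10) = 57.54
Friis cascade:
  F = 1.324 + (1.175 − 1)/0.7551 + (4.966 − 1)/17.30 = 1.786
NF = 10 log₁₀(1.786) = 2.52 dB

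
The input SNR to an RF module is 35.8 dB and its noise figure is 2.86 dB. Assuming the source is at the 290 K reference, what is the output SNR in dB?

32.94 dB

By definition F = SNR_in/SNR_out, so in dB: SNR_out = SNR_in − NF
SNR_out = 35.8 − 2.86 = 32.94 dB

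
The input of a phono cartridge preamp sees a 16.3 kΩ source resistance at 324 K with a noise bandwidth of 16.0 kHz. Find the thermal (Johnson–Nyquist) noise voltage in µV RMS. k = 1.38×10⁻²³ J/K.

2.16 µV

V_n = √(4kTRB)
4kTRB = 4 × 1.38×10⁻²³ × 324 × 1.63×10⁴ × 1.60×10⁴ = 4.66×10⁻¹² V²
V_n = √(4.66×10⁻¹²) = 2.16×10⁻⁶ V = 2.16 µV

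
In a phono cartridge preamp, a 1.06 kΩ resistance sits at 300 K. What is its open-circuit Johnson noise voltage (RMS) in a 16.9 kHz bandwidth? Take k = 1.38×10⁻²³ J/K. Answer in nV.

V_n = √(4kTRB)
4kTRB = 4 × 1.38×10⁻²³ × 300 × 1.06×10³ × 1.69×10⁴ = 2.97×10⁻¹³ V²
V_n = √(2.97×10⁻¹³) = 5.45×10⁻⁷ V = 545 nV

545 nV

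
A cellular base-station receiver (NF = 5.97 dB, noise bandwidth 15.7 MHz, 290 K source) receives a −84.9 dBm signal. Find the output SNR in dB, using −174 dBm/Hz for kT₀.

Noise floor: N = −174 + 10 log₁₀(B) + NF
10 log₁₀(1.57×10⁷) = 71.96 dB
N = −174 + 71.96 + 5.97 = −96.07 dBm
SNR = P_sig − N = −84.9 − (−96.07) = 11.17 dB → 11.2 dB

11.2 dB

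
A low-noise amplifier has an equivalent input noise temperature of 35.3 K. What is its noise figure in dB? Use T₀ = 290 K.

F = 1 + T_e/T₀ = 1 + 35.3/290 = 1.12172
NF = 10 log₁₀(1.12172) = 0.499 dB

0.499 dB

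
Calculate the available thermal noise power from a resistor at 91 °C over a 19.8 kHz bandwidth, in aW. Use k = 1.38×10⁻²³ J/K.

T = 91 °C + 273.15 = 364.15 K
P_n = kTB = 1.38×10⁻²³ × 364.15 × 1.98×10⁴ = 9.95×10⁻¹⁷ W = 99.5 aW

99.5 aW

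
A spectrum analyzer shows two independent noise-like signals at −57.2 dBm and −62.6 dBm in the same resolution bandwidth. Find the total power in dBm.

−56.1 dBm

Convert to linear, add, convert back:
P₁ = 1.91×10⁻⁹ W, P₂ = 5.50×10⁻¹⁰ W
P_tot = 2.46×10⁻⁹ W → 10 log₁₀(P_tot / 10⁻³) = −56.1 dBm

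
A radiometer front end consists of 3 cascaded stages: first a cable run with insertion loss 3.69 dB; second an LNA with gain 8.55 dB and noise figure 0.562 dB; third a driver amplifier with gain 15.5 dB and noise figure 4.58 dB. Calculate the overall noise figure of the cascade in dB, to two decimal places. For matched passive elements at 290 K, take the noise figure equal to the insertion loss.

5.15 dB

Convert to linear (a loss of L dB is a gain of −L dB): F_i = 10^(NF_i/10), G_i = 10^(G_i,dB/10)
  Stage 1: F_1 = 10^(3.69/10) = 2.339, G_1 = 10^(−3.69/10) = 0.4276
  Stage 2: F_2 = 10^(0.562/10) = 1.138, G_2 = 10^(8.55/10) = 7.161
  Stage 3: F_3 = 10^(4.58/10) = 2.871, G_3 = 10^(15.5/10) = 35.48
Friis cascade:
  F = 2.339 + (1.138 − 1)/0.4276 + (2.871 − 1)/3.062 = 3.273
NF = 10 log₁₀(3.273) = 5.15 dB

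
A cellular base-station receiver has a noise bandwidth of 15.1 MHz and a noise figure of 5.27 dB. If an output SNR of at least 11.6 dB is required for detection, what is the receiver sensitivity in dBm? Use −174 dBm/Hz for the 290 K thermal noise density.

Sensitivity = −174 + 10 log₁₀(B) + NF + SNR_min
= −174 + 71.79 + 5.27 + 11.6
= −85.34 dBm → −85.3 dBm

−85.3 dBm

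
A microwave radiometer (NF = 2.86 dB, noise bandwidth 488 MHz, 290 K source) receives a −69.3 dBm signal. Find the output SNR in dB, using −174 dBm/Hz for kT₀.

Noise floor: N = −174 + 10 log₁₀(B) + NF
10 log₁₀(4.88×10⁸) = 86.88 dB
N = −174 + 86.88 + 2.86 = −84.26 dBm
SNR = P_sig − N = −69.3 − (−84.26) = 14.96 dB → 15.0 dB

15.0 dB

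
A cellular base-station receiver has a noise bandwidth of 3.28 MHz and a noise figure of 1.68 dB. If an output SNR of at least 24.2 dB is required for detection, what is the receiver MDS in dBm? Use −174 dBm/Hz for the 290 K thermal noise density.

Sensitivity = −174 + 10 log₁₀(B) + NF + SNR_min
= −174 + 65.16 + 1.68 + 24.2
= −82.96 dBm → −83.0 dBm

−83.0 dBm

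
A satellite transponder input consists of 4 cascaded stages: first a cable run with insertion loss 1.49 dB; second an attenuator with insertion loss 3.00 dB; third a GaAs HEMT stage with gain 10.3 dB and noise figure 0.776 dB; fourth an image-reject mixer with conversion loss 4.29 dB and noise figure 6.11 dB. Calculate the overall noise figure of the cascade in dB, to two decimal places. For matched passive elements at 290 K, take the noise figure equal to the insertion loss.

6.20 dB

Convert to linear (a loss of L dB is a gain of −L dB): F_i = 10^(NF_i/10), G_i = 10^(G_i,dB/10)
  Stage 1: F_1 = 10^(1.49/10) = 1.409, G_1 = 10^(−1.49/10) = 0.7096
  Stage 2: F_2 = 10^(3.00/10) = 1.995, G_2 = 10^(−3.00/10) = 0.5012
  Stage 3: F_3 = 10^(0.776/10) = 1.196, G_3 = 10^(10.3/10) = 10.72
  Stage 4: F_4 = 10^(6.11/10) = 4.083, G_4 = 10^(−4.29/10) = 0.3724
Friis cascade:
  F = 1.409 + (1.995 − 1)/0.7096 + (1.196 − 1)/0.3556 + (4.083 − 1)/3.811 = 4.171
NF = 10 log₁₀(4.171) = 6.20 dB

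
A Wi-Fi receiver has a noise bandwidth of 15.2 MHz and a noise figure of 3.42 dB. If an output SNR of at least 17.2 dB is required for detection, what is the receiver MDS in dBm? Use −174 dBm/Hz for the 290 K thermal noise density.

Sensitivity = −174 + 10 log₁₀(B) + NF + SNR_min
= −174 + 71.82 + 3.42 + 17.2
= −81.56 dBm → −81.6 dBm

−81.6 dBm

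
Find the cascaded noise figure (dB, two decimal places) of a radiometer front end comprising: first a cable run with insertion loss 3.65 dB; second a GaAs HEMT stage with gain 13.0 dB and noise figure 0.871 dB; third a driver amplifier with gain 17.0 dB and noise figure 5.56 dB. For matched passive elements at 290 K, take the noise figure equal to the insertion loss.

4.96 dB

Convert to linear (a loss of L dB is a gain of −L dB): F_i = 10^(NF_i/10), G_i = 10^(G_i,dB/10)
  Stage 1: F_1 = 10^(3.65/10) = 2.317, G_1 = 10^(−3.65/10) = 0.4315
  Stage 2: F_2 = 10^(0.871/10) = 1.222, G_2 = 10^(13.0/10) = 19.95
  Stage 3: F_3 = 10^(5.56/10) = 3.597, G_3 = 10^(17.0/10) = 50.12
Friis cascade:
  F = 2.317 + (1.222 − 1)/0.4315 + (3.597 − 1)/8.610 = 3.134
NF = 10 log₁₀(3.134) = 4.96 dB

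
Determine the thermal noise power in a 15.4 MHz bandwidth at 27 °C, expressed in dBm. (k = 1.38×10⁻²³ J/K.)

−102.0 dBm

T = 27 °C + 273.15 = 300.15 K
P_n = kTB = 1.38×10⁻²³ × 300.15 × 1.54×10⁷ = 6.38×10⁻¹⁴ W
In dBm: 10 log₁₀(6.38×10⁻¹⁴ / 10⁻³) = −102.0 dBm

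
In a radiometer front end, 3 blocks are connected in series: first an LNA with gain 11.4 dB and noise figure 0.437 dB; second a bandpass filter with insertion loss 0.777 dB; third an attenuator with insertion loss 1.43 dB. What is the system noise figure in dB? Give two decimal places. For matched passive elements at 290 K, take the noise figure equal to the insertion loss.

Convert to linear (a loss of L dB is a gain of −L dB): F_i = 10^(NF_i/10), G_i = 10^(G_i,dB/10)
  Stage 1: F_1 = 10^(0.437/10) = 1.106, G_1 = 10^(11.4/10) = 13.80
  Stage 2: F_2 = 10^(0.777/10) = 1.196, G_2 = 10^(−0.777/10) = 0.8362
  Stage 3: F_3 = 10^(1.43/10) = 1.390, G_3 = 10^(−1.43/10) = 0.7194
Friis cascade:
  F = 1.106 + (1.196 − 1)/13.80 + (1.390 − 1)/11.54 = 1.154
NF = 10 log₁₀(1.154) = 0.62 dB

0.62 dB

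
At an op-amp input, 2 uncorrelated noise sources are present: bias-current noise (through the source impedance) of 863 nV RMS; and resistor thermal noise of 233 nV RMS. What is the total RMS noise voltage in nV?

Uncorrelated sources add in power (mean-square): V_tot = √(ΣV_i²)
V_tot = √[(8.63×10⁻⁷)² + (2.33×10⁻⁷)²] = 8.94×10⁻⁷ V = 894 nV

894 nV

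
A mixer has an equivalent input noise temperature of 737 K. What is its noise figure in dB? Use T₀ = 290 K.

5.49 dB

F = 1 + T_e/T₀ = 1 + 737/290 = 3.54138
NF = 10 log₁₀(3.54138) = 5.49 dB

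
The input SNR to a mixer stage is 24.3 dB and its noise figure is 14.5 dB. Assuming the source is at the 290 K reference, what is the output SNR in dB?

9.8 dB

By definition F = SNR_in/SNR_out, so in dB: SNR_out = SNR_in − NF
SNR_out = 24.3 − 14.5 = 9.8 dB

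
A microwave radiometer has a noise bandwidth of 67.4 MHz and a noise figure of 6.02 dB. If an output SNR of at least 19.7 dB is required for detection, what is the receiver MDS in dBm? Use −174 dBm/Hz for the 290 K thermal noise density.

Sensitivity = −174 + 10 log₁₀(B) + NF + SNR_min
= −174 + 78.29 + 6.02 + 19.7
= −69.99 dBm → −70.0 dBm

−70.0 dBm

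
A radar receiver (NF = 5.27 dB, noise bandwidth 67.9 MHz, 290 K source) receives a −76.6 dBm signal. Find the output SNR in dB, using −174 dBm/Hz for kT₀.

Noise floor: N = −174 + 10 log₁₀(B) + NF
10 log₁₀(6.79×10⁷) = 78.32 dB
N = −174 + 78.32 + 5.27 = −90.41 dBm
SNR = P_sig − N = −76.6 − (−90.41) = 13.81 dB → 13.8 dB

13.8 dB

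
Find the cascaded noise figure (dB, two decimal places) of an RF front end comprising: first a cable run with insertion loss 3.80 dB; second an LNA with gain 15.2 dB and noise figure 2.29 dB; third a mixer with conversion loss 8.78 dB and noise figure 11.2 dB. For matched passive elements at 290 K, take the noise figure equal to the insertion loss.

6.94 dB

Convert to linear (a loss of L dB is a gain of −L dB): F_i = 10^(NF_i/10), G_i = 10^(G_i,dB/10)
  Stage 1: F_1 = 10^(3.80/10) = 2.399, G_1 = 10^(−3.80/10) = 0.4169
  Stage 2: F_2 = 10^(2.29/10) = 1.694, G_2 = 10^(15.2/10) = 33.11
  Stage 3: F_3 = 10^(11.2/10) = 13.18, G_3 = 10^(−8.78/10) = 0.1324
Friis cascade:
  F = 2.399 + (1.694 − 1)/0.4169 + (13.18 − 1)/13.80 = 4.947
NF = 10 log₁₀(4.947) = 6.94 dB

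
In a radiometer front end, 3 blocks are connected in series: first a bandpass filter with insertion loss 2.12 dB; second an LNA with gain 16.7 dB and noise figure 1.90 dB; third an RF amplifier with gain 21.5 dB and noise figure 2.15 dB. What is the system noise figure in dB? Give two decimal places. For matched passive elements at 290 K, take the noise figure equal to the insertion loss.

4.06 dB

Convert to linear (a loss of L dB is a gain of −L dB): F_i = 10^(NF_i/10), G_i = 10^(G_i,dB/10)
  Stage 1: F_1 = 10^(2.12/10) = 1.629, G_1 = 10^(−2.12/10) = 0.6138
  Stage 2: F_2 = 10^(1.90/10) = 1.549, G_2 = 10^(16.7/10) = 46.77
  Stage 3: F_3 = 10^(2.15/10) = 1.641, G_3 = 10^(21.5/10) = 141.3
Friis cascade:
  F = 1.629 + (1.549 − 1)/0.6138 + (1.641 − 1)/28.71 = 2.546
NF = 10 log₁₀(2.546) = 4.06 dB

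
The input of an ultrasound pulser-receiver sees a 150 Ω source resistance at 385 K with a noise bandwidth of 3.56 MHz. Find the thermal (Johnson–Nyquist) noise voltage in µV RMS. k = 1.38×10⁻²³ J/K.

V_n = √(4kTRB)
4kTRB = 4 × 1.38×10⁻²³ × 385 × 1.50×10² × 3.56×10⁶ = 1.13×10⁻¹¹ V²
V_n = √(1.13×10⁻¹¹) = 3.37×10⁻⁶ V = 3.37 µV

3.37 µV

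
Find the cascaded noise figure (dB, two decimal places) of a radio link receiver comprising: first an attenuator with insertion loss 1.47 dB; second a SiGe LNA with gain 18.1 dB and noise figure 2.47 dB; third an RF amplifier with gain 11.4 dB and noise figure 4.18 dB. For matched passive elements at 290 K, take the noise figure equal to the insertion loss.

4.00 dB

Convert to linear (a loss of L dB is a gain of −L dB): F_i = 10^(NF_i/10), G_i = 10^(G_i,dB/10)
  Stage 1: F_1 = 10^(1.47/10) = 1.403, G_1 = 10^(−1.47/10) = 0.7129
  Stage 2: F_2 = 10^(2.47/10) = 1.766, G_2 = 10^(18.1/10) = 64.57
  Stage 3: F_3 = 10^(4.18/10) = 2.618, G_3 = 10^(11.4/10) = 13.80
Friis cascade:
  F = 1.403 + (1.766 − 1)/0.7129 + (2.618 − 1)/46.03 = 2.513
NF = 10 log₁₀(2.513) = 4.00 dB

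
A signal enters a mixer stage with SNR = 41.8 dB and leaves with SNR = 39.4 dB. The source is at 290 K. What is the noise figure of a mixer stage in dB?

NF (dB) = SNR_in(dB) − SNR_out(dB) when the source is at T₀
NF = 41.8 − 39.4 = 2.4 dB

2.4 dB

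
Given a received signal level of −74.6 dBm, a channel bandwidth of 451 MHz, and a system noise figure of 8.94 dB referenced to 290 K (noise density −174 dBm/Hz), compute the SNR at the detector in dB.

Noise floor: N = −174 + 10 log₁₀(B) + NF
10 log₁₀(4.51×10⁸) = 86.54 dB
N = −174 + 86.54 + 8.94 = −78.52 dBm
SNR = P_sig − N = −74.6 − (−78.52) = 3.92 dB → 3.9 dB

3.9 dB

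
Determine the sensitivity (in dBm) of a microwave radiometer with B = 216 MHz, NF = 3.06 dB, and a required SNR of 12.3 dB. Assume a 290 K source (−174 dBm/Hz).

−75.3 dBm

Sensitivity = −174 + 10 log₁₀(B) + NF + SNR_min
= −174 + 83.34 + 3.06 + 12.3
= −75.30 dBm → −75.3 dBm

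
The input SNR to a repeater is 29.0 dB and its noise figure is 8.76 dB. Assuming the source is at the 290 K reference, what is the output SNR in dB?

20.24 dB

By definition F = SNR_in/SNR_out, so in dB: SNR_out = SNR_in − NF
SNR_out = 29.0 − 8.76 = 20.24 dB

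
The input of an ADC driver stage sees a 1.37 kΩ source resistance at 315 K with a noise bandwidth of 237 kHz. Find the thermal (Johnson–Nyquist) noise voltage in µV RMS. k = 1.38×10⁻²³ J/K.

2.38 µV

V_n = √(4kTRB)
4kTRB = 4 × 1.38×10⁻²³ × 315 × 1.37×10³ × 2.37×10⁵ = 5.65×10⁻¹² V²
V_n = √(5.65×10⁻¹²) = 2.38×10⁻⁶ V = 2.38 µV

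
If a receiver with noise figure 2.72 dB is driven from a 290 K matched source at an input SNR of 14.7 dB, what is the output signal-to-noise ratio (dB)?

By definition F = SNR_in/SNR_out, so in dB: SNR_out = SNR_in − NF
SNR_out = 14.7 − 2.72 = 11.98 dB

11.98 dB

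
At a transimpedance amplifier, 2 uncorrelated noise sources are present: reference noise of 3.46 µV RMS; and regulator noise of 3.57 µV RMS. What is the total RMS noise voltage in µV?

Uncorrelated sources add in power (mean-square): V_tot = √(ΣV_i²)
V_tot = √[(3.46×10⁻⁶)² + (3.57×10⁻⁶)²] = 4.97×10⁻⁶ V = 4.97 µV

4.97 µV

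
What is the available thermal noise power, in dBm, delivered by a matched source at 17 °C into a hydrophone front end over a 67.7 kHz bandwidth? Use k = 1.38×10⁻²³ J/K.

T = 17 °C + 273.15 = 290.15 K
P_n = kTB = 1.38×10⁻²³ × 290.15 × 6.77×10⁴ = 2.71×10⁻¹⁶ W
In dBm: 10 log₁₀(2.71×10⁻¹⁶ / 10⁻³) = −125.7 dBm

−125.7 dBm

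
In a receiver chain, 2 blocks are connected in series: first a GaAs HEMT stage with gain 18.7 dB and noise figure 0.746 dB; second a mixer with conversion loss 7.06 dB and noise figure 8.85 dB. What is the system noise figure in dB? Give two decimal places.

Convert to linear (a loss of L dB is a gain of −L dB): F_i = 10^(NF_i/10), G_i = 10^(G_i,dB/10)
  Stage 1: F_1 = 10^(0.746/10) = 1.187, G_1 = 10^(18.7/10) = 74.13
  Stage 2: F_2 = 10^(8.85/10) = 7.674, G_2 = 10^(−7.06/10) = 0.1968
Friis cascade:
  F = 1.187 + (7.674 − 1)/74.13 = 1.277
NF = 10 log₁₀(1.277) = 1.06 dB

1.06 dB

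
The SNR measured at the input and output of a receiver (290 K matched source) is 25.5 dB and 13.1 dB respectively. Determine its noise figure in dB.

NF (dB) = SNR_in(dB) − SNR_out(dB) when the source is at T₀
NF = 25.5 − 13.1 = 12.4 dB

12.4 dB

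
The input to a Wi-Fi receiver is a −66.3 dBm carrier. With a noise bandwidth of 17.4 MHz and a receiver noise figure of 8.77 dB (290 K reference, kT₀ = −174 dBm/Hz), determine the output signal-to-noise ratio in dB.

26.5 dB

Noise floor: N = −174 + 10 log₁₀(B) + NF
10 log₁₀(1.74×10⁷) = 72.41 dB
N = −174 + 72.41 + 8.77 = −92.82 dBm
SNR = P_sig − N = −66.3 − (−92.82) = 26.52 dB → 26.5 dB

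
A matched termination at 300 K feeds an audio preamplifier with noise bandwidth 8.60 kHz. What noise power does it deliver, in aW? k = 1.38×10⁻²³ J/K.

P_n = kTB = 1.38×10⁻²³ × 300 × 8.60×10³ = 3.56×10⁻¹⁷ W = 35.6 aW

35.6 aW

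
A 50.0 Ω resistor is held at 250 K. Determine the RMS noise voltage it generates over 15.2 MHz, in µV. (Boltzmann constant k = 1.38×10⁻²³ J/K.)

3.24 µV

V_n = √(4kTRB)
4kTRB = 4 × 1.38×10⁻²³ × 250 × 5.00×10¹ × 1.52×10⁷ = 1.05×10⁻¹¹ V²
V_n = √(1.05×10⁻¹¹) = 3.24×10⁻⁶ V = 3.24 µV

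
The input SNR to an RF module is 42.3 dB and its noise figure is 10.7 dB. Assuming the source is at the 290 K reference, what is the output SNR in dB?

31.6 dB

By definition F = SNR_in/SNR_out, so in dB: SNR_out = SNR_in − NF
SNR_out = 42.3 − 10.7 = 31.6 dB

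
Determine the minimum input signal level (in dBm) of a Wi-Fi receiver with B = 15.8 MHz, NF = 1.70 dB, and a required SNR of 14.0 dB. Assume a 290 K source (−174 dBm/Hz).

−86.3 dBm

Sensitivity = −174 + 10 log₁₀(B) + NF + SNR_min
= −174 + 71.99 + 1.70 + 14.0
= −86.31 dBm → −86.3 dBm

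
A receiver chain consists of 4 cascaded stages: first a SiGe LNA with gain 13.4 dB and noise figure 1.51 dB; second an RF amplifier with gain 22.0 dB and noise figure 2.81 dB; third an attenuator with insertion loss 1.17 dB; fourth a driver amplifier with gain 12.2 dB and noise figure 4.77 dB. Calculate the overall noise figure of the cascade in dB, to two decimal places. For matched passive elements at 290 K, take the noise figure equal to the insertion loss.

1.64 dB

Convert to linear (a loss of L dB is a gain of −L dB): F_i = 10^(NF_i/10), G_i = 10^(G_i,dB/10)
  Stage 1: F_1 = 10^(1.51/10) = 1.416, G_1 = 10^(13.4/10) = 21.88
  Stage 2: F_2 = 10^(2.81/10) = 1.910, G_2 = 10^(22.0/10) = 158.5
  Stage 3: F_3 = 10^(1.17/10) = 1.309, G_3 = 10^(−1.17/10) = 0.7638
  Stage 4: F_4 = 10^(4.77/10) = 2.999, G_4 = 10^(12.2/10) = 16.60
Friis cascade:
  F = 1.416 + (1.910 − 1)/21.88 + (1.309 − 1)/3467 + (2.999 − 1)/2649 = 1.458
NF = 10 log₁₀(1.458) = 1.64 dB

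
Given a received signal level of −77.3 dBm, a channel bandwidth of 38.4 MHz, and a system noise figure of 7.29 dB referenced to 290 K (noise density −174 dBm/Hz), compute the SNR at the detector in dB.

13.6 dB

Noise floor: N = −174 + 10 log₁₀(B) + NF
10 log₁₀(3.84×10⁷) = 75.84 dB
N = −174 + 75.84 + 7.29 = −90.87 dBm
SNR = P_sig − N = −77.3 − (−90.87) = 13.57 dB → 13.6 dB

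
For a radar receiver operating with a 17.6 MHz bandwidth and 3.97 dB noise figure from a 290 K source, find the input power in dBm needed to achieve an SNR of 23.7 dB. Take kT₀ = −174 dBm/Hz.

Sensitivity = −174 + 10 log₁₀(B) + NF + SNR_min
= −174 + 72.46 + 3.97 + 23.7
= −73.87 dBm → −73.9 dBm

−73.9 dBm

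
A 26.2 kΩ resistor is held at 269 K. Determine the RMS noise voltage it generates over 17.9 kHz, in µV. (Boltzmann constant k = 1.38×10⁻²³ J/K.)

V_n = √(4kTRB)
4kTRB = 4 × 1.38×10⁻²³ × 269 × 2.62×10⁴ × 1.79×10⁴ = 6.96×10⁻¹² V²
V_n = √(6.96×10⁻¹²) = 2.64×10⁻⁶ V = 2.64 µV

2.64 µV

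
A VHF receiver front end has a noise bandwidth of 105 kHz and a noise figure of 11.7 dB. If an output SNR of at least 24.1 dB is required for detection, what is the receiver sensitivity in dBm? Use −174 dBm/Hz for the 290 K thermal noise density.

−88.0 dBm

Sensitivity = −174 + 10 log₁₀(B) + NF + SNR_min
= −174 + 50.21 + 11.7 + 24.1
= −87.99 dBm → −88.0 dBm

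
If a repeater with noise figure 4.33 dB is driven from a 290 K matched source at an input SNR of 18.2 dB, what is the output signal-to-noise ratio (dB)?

By definition F = SNR_in/SNR_out, so in dB: SNR_out = SNR_in − NF
SNR_out = 18.2 − 4.33 = 13.87 dB

13.87 dB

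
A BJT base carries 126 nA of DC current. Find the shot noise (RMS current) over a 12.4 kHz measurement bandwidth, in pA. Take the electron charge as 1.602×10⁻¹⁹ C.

22.4 pA

I_n = √(2qI·B)
2qI·B = 2 × 1.602×10⁻¹⁹ × 1.26×10⁻⁷ × 1.24×10⁴ = 5.01×10⁻²² A²
I_n = √(5.01×10⁻²²) = 2.24×10⁻¹¹ A = 22.4 pA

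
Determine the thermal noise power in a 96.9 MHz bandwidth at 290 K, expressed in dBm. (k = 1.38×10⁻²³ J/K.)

−94.1 dBm

P_n = kTB = 1.38×10⁻²³ × 290 × 9.69×10⁷ = 3.88×10⁻¹³ W
In dBm: 10 log₁₀(3.88×10⁻¹³ / 10⁻³) = −94.1 dBm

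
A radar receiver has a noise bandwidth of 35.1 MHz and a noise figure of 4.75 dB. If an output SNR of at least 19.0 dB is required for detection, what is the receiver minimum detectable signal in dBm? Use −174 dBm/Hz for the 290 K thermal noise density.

−74.8 dBm

Sensitivity = −174 + 10 log₁₀(B) + NF + SNR_min
= −174 + 75.45 + 4.75 + 19.0
= −74.80 dBm → −74.8 dBm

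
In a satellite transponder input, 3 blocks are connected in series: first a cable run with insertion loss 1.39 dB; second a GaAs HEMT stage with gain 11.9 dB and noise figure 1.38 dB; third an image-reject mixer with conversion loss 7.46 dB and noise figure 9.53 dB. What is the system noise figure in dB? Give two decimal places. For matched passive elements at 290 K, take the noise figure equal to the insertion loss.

4.15 dB

Convert to linear (a loss of L dB is a gain of −L dB): F_i = 10^(NF_i/10), G_i = 10^(G_i,dB/10)
  Stage 1: F_1 = 10^(1.39/10) = 1.377, G_1 = 10^(−1.39/10) = 0.7261
  Stage 2: F_2 = 10^(1.38/10) = 1.374, G_2 = 10^(11.9/10) = 15.49
  Stage 3: F_3 = 10^(9.53/10) = 8.974, G_3 = 10^(−7.46/10) = 0.1795
Friis cascade:
  F = 1.377 + (1.374 − 1)/0.7261 + (8.974 − 1)/11.25 = 2.601
NF = 10 log₁₀(2.601) = 4.15 dB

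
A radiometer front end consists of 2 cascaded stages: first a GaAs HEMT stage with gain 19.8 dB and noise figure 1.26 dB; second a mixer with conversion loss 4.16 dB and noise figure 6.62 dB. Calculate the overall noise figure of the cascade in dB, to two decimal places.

Convert to linear (a loss of L dB is a gain of −L dB): F_i = 10^(NF_i/10), G_i = 10^(G_i,dB/10)
  Stage 1: F_1 = 10^(1.26/10) = 1.337, G_1 = 10^(19.8/10) = 95.50
  Stage 2: F_2 = 10^(6.62/10) = 4.592, G_2 = 10^(−4.16/10) = 0.3837
Friis cascade:
  F = 1.337 + (4.592 − 1)/95.50 = 1.374
NF = 10 log₁₀(1.374) = 1.38 dB

1.38 dB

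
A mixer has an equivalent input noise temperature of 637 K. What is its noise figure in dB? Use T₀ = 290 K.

F = 1 + T_e/T₀ = 1 + 637/290 = 3.19655
NF = 10 log₁₀(3.19655) = 5.05 dB

5.05 dB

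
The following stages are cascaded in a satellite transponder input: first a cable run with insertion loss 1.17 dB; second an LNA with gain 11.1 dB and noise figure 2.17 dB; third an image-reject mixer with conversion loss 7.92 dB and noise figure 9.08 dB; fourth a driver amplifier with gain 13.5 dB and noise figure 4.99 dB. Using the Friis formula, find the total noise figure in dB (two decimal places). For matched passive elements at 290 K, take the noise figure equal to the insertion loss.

6.27 dB

Convert to linear (a loss of L dB is a gain of −L dB): F_i = 10^(NF_i/10), G_i = 10^(G_i,dB/10)
  Stage 1: F_1 = 10^(1.17/10) = 1.309, G_1 = 10^(−1.17/10) = 0.7638
  Stage 2: F_2 = 10^(2.17/10) = 1.648, G_2 = 10^(11.1/10) = 12.88
  Stage 3: F_3 = 10^(9.08/10) = 8.091, G_3 = 10^(−7.92/10) = 0.1614
  Stage 4: F_4 = 10^(4.99/10) = 3.155, G_4 = 10^(13.5/10) = 22.39
Friis cascade:
  F = 1.309 + (1.648 − 1)/0.7638 + (8.091 − 1)/9.840 + (3.155 − 1)/1.589 = 4.235
NF = 10 log₁₀(4.235) = 6.27 dB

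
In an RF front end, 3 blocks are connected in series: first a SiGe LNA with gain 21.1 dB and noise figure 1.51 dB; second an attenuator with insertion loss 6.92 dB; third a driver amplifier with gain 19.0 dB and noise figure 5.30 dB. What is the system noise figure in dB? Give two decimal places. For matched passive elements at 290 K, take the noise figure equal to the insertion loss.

1.87 dB

Convert to linear (a loss of L dB is a gain of −L dB): F_i = 10^(NF_i/10), G_i = 10^(G_i,dB/10)
  Stage 1: F_1 = 10^(1.51/10) = 1.416, G_1 = 10^(21.1/10) = 128.8
  Stage 2: F_2 = 10^(6.92/10) = 4.920, G_2 = 10^(−6.92/10) = 0.2032
  Stage 3: F_3 = 10^(5.30/10) = 3.388, G_3 = 10^(19.0/10) = 79.43
Friis cascade:
  F = 1.416 + (4.920 − 1)/128.8 + (3.388 − 1)/26.18 = 1.537
NF = 10 log₁₀(1.537) = 1.87 dB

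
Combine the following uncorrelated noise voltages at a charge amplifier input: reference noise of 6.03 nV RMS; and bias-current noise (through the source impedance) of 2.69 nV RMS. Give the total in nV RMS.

6.60 nV

Uncorrelated sources add in power (mean-square): V_tot = √(ΣV_i²)
V_tot = √[(6.03×10⁻⁹)² + (2.69×10⁻⁹)²] = 6.60×10⁻⁹ V = 6.60 nV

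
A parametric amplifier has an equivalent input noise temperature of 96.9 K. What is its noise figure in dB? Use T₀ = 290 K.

F = 1 + T_e/T₀ = 1 + 96.9/290 = 1.33414
NF = 10 log₁₀(1.33414) = 1.25 dB

1.25 dB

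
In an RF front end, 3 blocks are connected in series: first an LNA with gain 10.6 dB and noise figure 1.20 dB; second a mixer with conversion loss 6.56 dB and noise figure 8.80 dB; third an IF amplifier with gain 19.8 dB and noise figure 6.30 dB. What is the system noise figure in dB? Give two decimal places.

Convert to linear (a loss of L dB is a gain of −L dB): F_i = 10^(NF_i/10), G_i = 10^(G_i,dB/10)
  Stage 1: F_1 = 10^(1.20/10) = 1.318, G_1 = 10^(10.6/10) = 11.48
  Stage 2: F_2 = 10^(8.80/10) = 7.586, G_2 = 10^(−6.56/10) = 0.2208
  Stage 3: F_3 = 10^(6.30/10) = 4.266, G_3 = 10^(19.8/10) = 95.50
Friis cascade:
  F = 1.318 + (7.586 − 1)/11.48 + (4.266 − 1)/2.535 = 3.180
NF = 10 log₁₀(3.180) = 5.02 dB

5.02 dB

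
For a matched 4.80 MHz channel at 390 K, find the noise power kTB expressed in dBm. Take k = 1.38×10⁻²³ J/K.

P_n = kTB = 1.38×10⁻²³ × 390 × 4.80×10⁶ = 2.58×10⁻¹⁴ W
In dBm: 10 log₁₀(2.58×10⁻¹⁴ / 10⁻³) = −105.9 dBm

−105.9 dBm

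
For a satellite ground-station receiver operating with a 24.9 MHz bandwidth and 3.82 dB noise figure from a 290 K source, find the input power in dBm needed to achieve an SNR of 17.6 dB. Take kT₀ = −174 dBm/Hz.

−78.6 dBm

Sensitivity = −174 + 10 log₁₀(B) + NF + SNR_min
= −174 + 73.96 + 3.82 + 17.6
= −78.62 dBm → −78.6 dBm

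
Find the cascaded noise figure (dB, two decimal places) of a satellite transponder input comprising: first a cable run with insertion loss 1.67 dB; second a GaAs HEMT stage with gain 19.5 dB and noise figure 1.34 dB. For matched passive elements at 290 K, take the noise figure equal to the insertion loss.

Convert to linear (a loss of L dB is a gain of −L dB): F_i = 10^(NF_i/10), G_i = 10^(G_i,dB/10)
  Stage 1: F_1 = 10^(1.67/10) = 1.469, G_1 = 10^(−1.67/10) = 0.6808
  Stage 2: F_2 = 10^(1.34/10) = 1.361, G_2 = 10^(19.5/10) = 89.13
Friis cascade:
  F = 1.469 + (1.361 − 1)/0.6808 = 2.000
NF = 10 log₁₀(2.000) = 3.01 dB

3.01 dB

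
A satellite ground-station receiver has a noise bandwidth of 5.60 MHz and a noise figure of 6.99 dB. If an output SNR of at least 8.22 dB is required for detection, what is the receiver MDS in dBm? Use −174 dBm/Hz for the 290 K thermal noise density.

Sensitivity = −174 + 10 log₁₀(B) + NF + SNR_min
= −174 + 67.48 + 6.99 + 8.22
= −91.31 dBm → −91.3 dBm

−91.3 dBm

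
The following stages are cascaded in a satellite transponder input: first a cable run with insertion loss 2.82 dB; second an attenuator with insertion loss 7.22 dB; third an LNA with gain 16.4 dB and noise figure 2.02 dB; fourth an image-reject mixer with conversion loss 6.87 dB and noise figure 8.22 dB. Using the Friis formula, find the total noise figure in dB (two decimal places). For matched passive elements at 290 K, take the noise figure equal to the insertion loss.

12.40 dB

Convert to linear (a loss of L dB is a gain of −L dB): F_i = 10^(NF_i/10), G_i = 10^(G_i,dB/10)
  Stage 1: F_1 = 10^(2.82/10) = 1.914, G_1 = 10^(−2.82/10) = 0.5224
  Stage 2: F_2 = 10^(7.22/10) = 5.272, G_2 = 10^(−7.22/10) = 0.1897
  Stage 3: F_3 = 10^(2.02/10) = 1.592, G_3 = 10^(16.4/10) = 43.65
  Stage 4: F_4 = 10^(8.22/10) = 6.637, G_4 = 10^(−6.87/10) = 0.2056
Friis cascade:
  F = 1.914 + (5.272 − 1)/0.5224 + (1.592 − 1)/0.09908 + (6.637 − 1)/4.325 = 17.37
NF = 10 log₁₀(17.37) = 12.40 dB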